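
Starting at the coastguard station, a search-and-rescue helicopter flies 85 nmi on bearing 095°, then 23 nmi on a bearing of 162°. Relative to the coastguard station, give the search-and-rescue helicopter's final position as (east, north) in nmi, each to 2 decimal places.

(91.78, -29.28)

Leg 1 (095°, 85 nmi): east 85 sin 95° = 84.68, north 85 cos 95° = -7.41
Leg 2 (162°, 23 nmi): east 23 sin 162° = 7.11, north 23 cos 162° = -21.87
Summing: 91.78 nmi east, -29.28 nmi north → (91.78, -29.28).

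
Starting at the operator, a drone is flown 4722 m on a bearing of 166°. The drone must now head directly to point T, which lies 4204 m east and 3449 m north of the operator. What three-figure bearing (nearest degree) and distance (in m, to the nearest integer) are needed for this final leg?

021°, 8595 m

Leg 1 (166°, 4722 m): east 4722 sin 166° = 1142.36, north 4722 cos 166° = -4581.74
Current position: (1142.36, -4581.74). Target: (4204, 3449). Remaining: Δeast = 3061.64, Δnorth = 8030.74.
Bearing = atan2(3061.64, 8030.74) mod 360° = 20.87°; distance = √((3061.64)² + (8030.74)²) = 8594.556 m.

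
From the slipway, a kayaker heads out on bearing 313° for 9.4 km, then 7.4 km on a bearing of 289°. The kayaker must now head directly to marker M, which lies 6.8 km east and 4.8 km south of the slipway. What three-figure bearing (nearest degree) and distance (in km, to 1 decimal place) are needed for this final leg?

123°, 24.8 km

Leg 1 (313°, 9.4 km): east 9.4 sin 313° = -6.87, north 9.4 cos 313° = 6.41
Leg 2 (289°, 7.4 km): east 7.4 sin 289° = -7.00, north 7.4 cos 289° = 2.41
Current position: (-13.87, 8.82). Target: (6.8, -4.8). Remaining: Δeast = 20.67, Δnorth = -13.62.
Bearing = atan2(20.67, -13.62) mod 360° = 123.38°; distance = √((20.67)² + (-13.62)²) = 24.755 km.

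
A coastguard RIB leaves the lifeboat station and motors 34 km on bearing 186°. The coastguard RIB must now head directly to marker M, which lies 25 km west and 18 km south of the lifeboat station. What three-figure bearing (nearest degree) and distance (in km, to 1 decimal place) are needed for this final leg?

Leg 1 (186°, 34 km): east 34 sin 186° = -3.55, north 34 cos 186° = -33.81
Current position: (-3.55, -33.81). Target: (-25, -18). Remaining: Δeast = -21.45, Δnorth = 15.81.
Bearing = atan2(-21.45, 15.81) mod 360° = 306.40°; distance = √((-21.45)² + (15.81)²) = 26.646 km.

306°, 26.6 km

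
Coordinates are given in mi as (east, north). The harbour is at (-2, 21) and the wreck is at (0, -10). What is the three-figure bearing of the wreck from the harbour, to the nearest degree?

176°

Δeast = 0 − -2 = 2.00; Δnorth = -10 − 21 = -31.00.
Bearing = atan2(Δeast, Δnorth) mod 360° = 176.31° ≈ 176°.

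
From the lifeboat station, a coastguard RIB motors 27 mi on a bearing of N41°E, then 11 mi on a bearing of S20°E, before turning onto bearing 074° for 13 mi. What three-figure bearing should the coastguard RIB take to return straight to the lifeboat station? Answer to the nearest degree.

248°

Leg 1 (N41°E, 27 mi): east 27 sin 41° = 17.71, north 27 cos 41° = 20.38
Leg 2 (S20°E, 11 mi): east 11 sin 160° = 3.76, north 11 cos 160° = -10.34
Leg 3 (074°, 13 mi): east 13 sin 74° = 12.50, north 13 cos 74° = 3.58
Net displacement: 33.97 east, 13.62 north. Direction back to start is (-33.97, -13.62): bearing = atan2(-33.97, -13.62) mod 360° = 248.15° ≈ 248°.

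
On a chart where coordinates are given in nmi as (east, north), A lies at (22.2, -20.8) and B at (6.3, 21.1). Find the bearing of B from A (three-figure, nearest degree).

339°

Δeast = 6.3 − 22.2 = -15.90; Δnorth = 21.1 − -20.8 = 41.90.
Bearing = atan2(Δeast, Δnorth) mod 360° = 339.22° ≈ 339°.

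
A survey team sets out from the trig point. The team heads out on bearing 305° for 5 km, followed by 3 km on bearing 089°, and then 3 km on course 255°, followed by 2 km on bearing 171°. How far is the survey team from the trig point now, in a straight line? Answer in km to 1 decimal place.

3.7 km

Leg 1 (305°, 5 km): east 5 sin 305° = -4.10, north 5 cos 305° = 2.87
Leg 2 (089°, 3 km): east 3 sin 89° = 3.00, north 3 cos 89° = 0.05
Leg 3 (255°, 3 km): east 3 sin 255° = -2.90, north 3 cos 255° = -0.78
Leg 4 (171°, 2 km): east 2 sin 171° = 0.31, north 2 cos 171° = -1.98
Net: -3.68 east, 0.17 north. Distance = √((-3.68)² + (0.17)²) = 3.685 km.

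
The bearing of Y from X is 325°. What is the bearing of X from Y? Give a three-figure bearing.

145°

Back-bearing = 325° − 180° = 145°.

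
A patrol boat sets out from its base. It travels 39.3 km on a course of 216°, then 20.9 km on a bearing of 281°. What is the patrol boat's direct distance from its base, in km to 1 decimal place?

Leg 1 (216°, 39.3 km): east 39.3 sin 216° = -23.10, north 39.3 cos 216° = -31.79
Leg 2 (281°, 20.9 km): east 20.9 sin 281° = -20.52, north 20.9 cos 281° = 3.99
Net: -43.62 east, -27.81 north. Distance = √((-43.62)² + (-27.81)²) = 51.726 km.

51.7 km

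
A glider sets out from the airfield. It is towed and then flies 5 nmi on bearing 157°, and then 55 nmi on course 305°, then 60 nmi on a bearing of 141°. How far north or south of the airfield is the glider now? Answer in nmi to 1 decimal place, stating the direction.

19.7 nmi south

Leg 1 (157°, 5 nmi): east 5 sin 157° = 1.95, north 5 cos 157° = -4.60
Leg 2 (305°, 55 nmi): east 55 sin 305° = -45.05, north 55 cos 305° = 31.55
Leg 3 (141°, 60 nmi): east 60 sin 141° = 37.76, north 60 cos 141° = -46.63
Net north component: -19.68 nmi.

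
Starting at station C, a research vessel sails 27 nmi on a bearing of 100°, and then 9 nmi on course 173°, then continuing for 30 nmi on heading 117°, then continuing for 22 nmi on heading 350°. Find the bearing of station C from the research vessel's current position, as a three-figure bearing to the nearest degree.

276°

Leg 1 (100°, 27 nmi): east 27 sin 100° = 26.59, north 27 cos 100° = -4.69
Leg 2 (173°, 9 nmi): east 9 sin 173° = 1.10, north 9 cos 173° = -8.93
Leg 3 (117°, 30 nmi): east 30 sin 117° = 26.73, north 30 cos 117° = -13.62
Leg 4 (350°, 22 nmi): east 22 sin 350° = -3.82, north 22 cos 350° = 21.67
Net displacement: 50.60 east, -5.58 north. Direction back to start is (-50.60, 5.58): bearing = atan2(-50.60, 5.58) mod 360° = 276.29° ≈ 276°.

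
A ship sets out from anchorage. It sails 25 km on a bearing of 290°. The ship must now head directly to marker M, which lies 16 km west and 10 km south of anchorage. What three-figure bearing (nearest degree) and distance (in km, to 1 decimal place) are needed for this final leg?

158°, 20.0 km

Leg 1 (290°, 25 km): east 25 sin 290° = -23.49, north 25 cos 290° = 8.55
Current position: (-23.49, 8.55). Target: (-16, -10). Remaining: Δeast = 7.49, Δnorth = -18.55.
Bearing = atan2(7.49, -18.55) mod 360° = 158.01°; distance = √((7.49)² + (-18.55)²) = 20.006 km.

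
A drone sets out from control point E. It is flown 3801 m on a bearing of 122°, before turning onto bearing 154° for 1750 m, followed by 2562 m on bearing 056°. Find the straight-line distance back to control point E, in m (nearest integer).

Leg 1 (122°, 3801 m): east 3801 sin 122° = 3223.43, north 3801 cos 122° = -2014.22
Leg 2 (154°, 1750 m): east 1750 sin 154° = 767.15, north 1750 cos 154° = -1572.89
Leg 3 (056°, 2562 m): east 2562 sin 56° = 2123.99, north 2562 cos 56° = 1432.65
Net: 6114.57 east, -2154.46 north. Distance = √((6114.57)² + (-2154.46)²) = 6483.033 m.

6483 m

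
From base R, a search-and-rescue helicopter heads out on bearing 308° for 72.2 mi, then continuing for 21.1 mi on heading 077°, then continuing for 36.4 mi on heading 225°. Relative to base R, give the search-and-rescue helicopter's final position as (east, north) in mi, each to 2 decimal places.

Leg 1 (308°, 72.2 mi): east 72.2 sin 308° = -56.89, north 72.2 cos 308° = 44.45
Leg 2 (077°, 21.1 mi): east 21.1 sin 77° = 20.56, north 21.1 cos 77° = 4.75
Leg 3 (225°, 36.4 mi): east 36.4 sin 225° = -25.74, north 36.4 cos 225° = -25.74
Summing: -62.07 mi east, 23.46 mi north → (-62.07, 23.46).

(-62.07, 23.46)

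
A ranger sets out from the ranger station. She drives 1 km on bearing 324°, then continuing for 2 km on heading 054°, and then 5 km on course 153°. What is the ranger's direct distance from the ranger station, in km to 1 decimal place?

Leg 1 (324°, 1 km): east 1 sin 324° = -0.59, north 1 cos 324° = 0.81
Leg 2 (054°, 2 km): east 2 sin 54° = 1.62, north 2 cos 54° = 1.18
Leg 3 (153°, 5 km): east 5 sin 153° = 2.27, north 5 cos 153° = -4.46
Net: 3.30 east, -2.47 north. Distance = √((3.30)² + (-2.47)²) = 4.122 km.

4.1 km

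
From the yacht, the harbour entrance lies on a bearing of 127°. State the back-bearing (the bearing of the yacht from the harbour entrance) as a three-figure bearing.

307°

Back-bearing = 127° + 180° = 307°.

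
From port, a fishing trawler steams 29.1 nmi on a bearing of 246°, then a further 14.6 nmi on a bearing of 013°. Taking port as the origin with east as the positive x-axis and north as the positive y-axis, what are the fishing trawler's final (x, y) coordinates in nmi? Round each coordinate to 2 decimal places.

Leg 1 (246°, 29.1 nmi): east 29.1 sin 246° = -26.58, north 29.1 cos 246° = -11.84
Leg 2 (013°, 14.6 nmi): east 14.6 sin 13° = 3.28, north 14.6 cos 13° = 14.23
Summing: -23.30 nmi east, 2.39 nmi north → (-23.30, 2.39).

(-23.30, 2.39)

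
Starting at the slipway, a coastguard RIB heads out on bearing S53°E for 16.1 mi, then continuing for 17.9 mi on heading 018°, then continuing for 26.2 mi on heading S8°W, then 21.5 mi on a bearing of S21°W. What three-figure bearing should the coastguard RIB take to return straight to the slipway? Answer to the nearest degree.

350°

Leg 1 (S53°E, 16.1 mi): east 16.1 sin 127° = 12.86, north 16.1 cos 127° = -9.69
Leg 2 (018°, 17.9 mi): east 17.9 sin 18° = 5.53, north 17.9 cos 18° = 17.02
Leg 3 (S8°W, 26.2 mi): east 26.2 sin 188° = -3.65, north 26.2 cos 188° = -25.95
Leg 4 (S21°W, 21.5 mi): east 21.5 sin 201° = -7.70, north 21.5 cos 201° = -20.07
Net displacement: 7.04 east, -38.68 north. Direction back to start is (-7.04, 38.68): bearing = atan2(-7.04, 38.68) mod 360° = 349.69° ≈ 350°.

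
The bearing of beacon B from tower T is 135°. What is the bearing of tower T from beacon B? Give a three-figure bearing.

Back-bearing = 135° + 180° = 315°.

315°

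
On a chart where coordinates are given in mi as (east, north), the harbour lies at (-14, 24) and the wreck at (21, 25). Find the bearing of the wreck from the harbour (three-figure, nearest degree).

088°

Δeast = 21 − -14 = 35.00; Δnorth = 25 − 24 = 1.00.
Bearing = atan2(Δeast, Δnorth) mod 360° = 88.36° ≈ 088°.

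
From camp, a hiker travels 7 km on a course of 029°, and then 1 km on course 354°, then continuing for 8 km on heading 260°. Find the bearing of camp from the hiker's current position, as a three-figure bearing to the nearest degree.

141°

Leg 1 (029°, 7 km): east 7 sin 29° = 3.39, north 7 cos 29° = 6.12
Leg 2 (354°, 1 km): east 1 sin 354° = -0.10, north 1 cos 354° = 0.99
Leg 3 (260°, 8 km): east 8 sin 260° = -7.88, north 8 cos 260° = -1.39
Net displacement: -4.59 east, 5.73 north. Direction back to start is (4.59, -5.73): bearing = atan2(4.59, -5.73) mod 360° = 141.30° ≈ 141°.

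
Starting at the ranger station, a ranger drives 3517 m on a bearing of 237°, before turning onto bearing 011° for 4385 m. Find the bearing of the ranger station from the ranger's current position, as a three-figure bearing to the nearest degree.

139°

Leg 1 (237°, 3517 m): east 3517 sin 237° = -2949.60, north 3517 cos 237° = -1915.50
Leg 2 (011°, 4385 m): east 4385 sin 11° = 836.70, north 4385 cos 11° = 4304.44
Net displacement: -2112.91 east, 2388.94 north. Direction back to start is (2112.91, -2388.94): bearing = atan2(2112.91, -2388.94) mod 360° = 138.51° ≈ 139°.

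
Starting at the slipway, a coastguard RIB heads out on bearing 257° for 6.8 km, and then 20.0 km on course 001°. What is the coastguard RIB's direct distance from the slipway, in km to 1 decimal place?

19.5 km

Leg 1 (257°, 6.8 km): east 6.8 sin 257° = -6.63, north 6.8 cos 257° = -1.53
Leg 2 (001°, 20.0 km): east 20.0 sin 1° = 0.35, north 20.0 cos 1° = 20.00
Net: -6.28 east, 18.47 north. Distance = √((-6.28)² + (18.47)²) = 19.505 km.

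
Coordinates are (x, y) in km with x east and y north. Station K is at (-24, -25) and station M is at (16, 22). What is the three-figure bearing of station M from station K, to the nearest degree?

040°

Δeast = 16 − -24 = 40.00; Δnorth = 22 − -25 = 47.00.
Bearing = atan2(Δeast, Δnorth) mod 360° = 40.40° ≈ 040°.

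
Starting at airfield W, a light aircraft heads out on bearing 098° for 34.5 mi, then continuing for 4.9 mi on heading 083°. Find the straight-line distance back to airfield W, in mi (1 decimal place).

Leg 1 (098°, 34.5 mi): east 34.5 sin 98° = 34.16, north 34.5 cos 98° = -4.80
Leg 2 (083°, 4.9 mi): east 4.9 sin 83° = 4.86, north 4.9 cos 83° = 0.60
Net: 39.03 east, -4.20 north. Distance = √((39.03)² + (-4.20)²) = 39.254 mi.

39.3 mi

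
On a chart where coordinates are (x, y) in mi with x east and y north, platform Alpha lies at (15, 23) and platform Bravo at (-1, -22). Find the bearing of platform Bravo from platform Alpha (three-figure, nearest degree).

200°

Δeast = -1 − 15 = -16.00; Δnorth = -22 − 23 = -45.00.
Bearing = atan2(Δeast, Δnorth) mod 360° = 199.57° ≈ 200°.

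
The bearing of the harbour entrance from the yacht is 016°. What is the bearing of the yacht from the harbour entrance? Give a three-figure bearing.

Back-bearing = 016° + 180° = 196°.

196°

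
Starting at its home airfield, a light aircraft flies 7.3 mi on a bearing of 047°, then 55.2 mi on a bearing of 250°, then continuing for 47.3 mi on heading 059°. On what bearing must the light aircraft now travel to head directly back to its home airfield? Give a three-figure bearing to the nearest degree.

Leg 1 (047°, 7.3 mi): east 7.3 sin 47° = 5.34, north 7.3 cos 47° = 4.98
Leg 2 (250°, 55.2 mi): east 55.2 sin 250° = -51.87, north 55.2 cos 250° = -18.88
Leg 3 (059°, 47.3 mi): east 47.3 sin 59° = 40.54, north 47.3 cos 59° = 24.36
Net displacement: -5.99 east, 10.46 north. Direction back to start is (5.99, -10.46): bearing = atan2(5.99, -10.46) mod 360° = 150.21° ≈ 150°.

150°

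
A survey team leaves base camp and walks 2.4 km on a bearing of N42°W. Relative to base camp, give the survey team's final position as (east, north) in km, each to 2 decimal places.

(-1.61, 1.78)

Leg 1 (N42°W, 2.4 km): east 2.4 sin 318° = -1.61, north 2.4 cos 318° = 1.78
Summing: -1.61 km east, 1.78 km north → (-1.61, 1.78).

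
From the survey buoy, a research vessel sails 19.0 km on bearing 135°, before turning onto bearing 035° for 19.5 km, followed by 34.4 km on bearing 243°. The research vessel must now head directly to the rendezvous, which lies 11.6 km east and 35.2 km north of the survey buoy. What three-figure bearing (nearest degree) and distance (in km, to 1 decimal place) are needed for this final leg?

020°, 51.4 km

Leg 1 (135°, 19.0 km): east 19.0 sin 135° = 13.44, north 19.0 cos 135° = -13.44
Leg 2 (035°, 19.5 km): east 19.5 sin 35° = 11.18, north 19.5 cos 35° = 15.97
Leg 3 (243°, 34.4 km): east 34.4 sin 243° = -30.65, north 34.4 cos 243° = -15.62
Current position: (-6.03, -13.08). Target: (11.6, 35.2). Remaining: Δeast = 17.63, Δnorth = 48.28.
Bearing = atan2(17.63, 48.28) mod 360° = 20.06°; distance = √((17.63)² + (48.28)²) = 51.397 km.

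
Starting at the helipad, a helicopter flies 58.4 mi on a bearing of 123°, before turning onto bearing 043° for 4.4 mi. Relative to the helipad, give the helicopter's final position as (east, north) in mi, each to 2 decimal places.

Leg 1 (123°, 58.4 mi): east 58.4 sin 123° = 48.98, north 58.4 cos 123° = -31.81
Leg 2 (043°, 4.4 mi): east 4.4 sin 43° = 3.00, north 4.4 cos 43° = 3.22
Summing: 51.98 mi east, -28.59 mi north → (51.98, -28.59).

(51.98, -28.59)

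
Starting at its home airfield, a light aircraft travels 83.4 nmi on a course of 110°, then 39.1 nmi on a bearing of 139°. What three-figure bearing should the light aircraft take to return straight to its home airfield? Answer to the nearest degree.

299°

Leg 1 (110°, 83.4 nmi): east 83.4 sin 110° = 78.37, north 83.4 cos 110° = -28.52
Leg 2 (139°, 39.1 nmi): east 39.1 sin 139° = 25.65, north 39.1 cos 139° = -29.51
Net displacement: 104.02 east, -58.03 north. Direction back to start is (-104.02, 58.03): bearing = atan2(-104.02, 58.03) mod 360° = 299.16° ≈ 299°.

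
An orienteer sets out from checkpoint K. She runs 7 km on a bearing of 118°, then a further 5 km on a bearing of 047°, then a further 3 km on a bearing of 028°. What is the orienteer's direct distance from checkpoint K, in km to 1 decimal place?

11.6 km

Leg 1 (118°, 7 km): east 7 sin 118° = 6.18, north 7 cos 118° = -3.29
Leg 2 (047°, 5 km): east 5 sin 47° = 3.66, north 5 cos 47° = 3.41
Leg 3 (028°, 3 km): east 3 sin 28° = 1.41, north 3 cos 28° = 2.65
Net: 11.25 east, 2.77 north. Distance = √((11.25)² + (2.77)²) = 11.583 km.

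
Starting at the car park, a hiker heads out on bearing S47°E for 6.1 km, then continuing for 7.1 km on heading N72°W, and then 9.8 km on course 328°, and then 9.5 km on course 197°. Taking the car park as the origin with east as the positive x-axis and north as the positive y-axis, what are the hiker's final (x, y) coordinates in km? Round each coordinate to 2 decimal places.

(-10.26, -2.74)

Leg 1 (S47°E, 6.1 km): east 6.1 sin 133° = 4.46, north 6.1 cos 133° = -4.16
Leg 2 (N72°W, 7.1 km): east 7.1 sin 288° = -6.75, north 7.1 cos 288° = 2.19
Leg 3 (328°, 9.8 km): east 9.8 sin 328° = -5.19, north 9.8 cos 328° = 8.31
Leg 4 (197°, 9.5 km): east 9.5 sin 197° = -2.78, north 9.5 cos 197° = -9.08
Summing: -10.26 km east, -2.74 km north → (-10.26, -2.74).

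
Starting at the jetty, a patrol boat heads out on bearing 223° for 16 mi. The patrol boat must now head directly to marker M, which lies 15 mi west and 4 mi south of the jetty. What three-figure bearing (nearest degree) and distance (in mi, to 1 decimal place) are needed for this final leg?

Leg 1 (223°, 16 mi): east 16 sin 223° = -10.91, north 16 cos 223° = -11.70
Current position: (-10.91, -11.70). Target: (-15, -4). Remaining: Δeast = -4.09, Δnorth = 7.70.
Bearing = atan2(-4.09, 7.70) mod 360° = 332.04°; distance = √((-4.09)² + (7.70)²) = 8.719 mi.

332°, 8.7 mi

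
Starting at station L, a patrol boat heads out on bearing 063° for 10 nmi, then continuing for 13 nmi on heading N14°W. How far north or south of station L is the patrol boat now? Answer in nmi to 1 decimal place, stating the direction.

Leg 1 (063°, 10 nmi): east 10 sin 63° = 8.91, north 10 cos 63° = 4.54
Leg 2 (N14°W, 13 nmi): east 13 sin 346° = -3.14, north 13 cos 346° = 12.61
Net north component: 17.15 nmi.

17.2 nmi north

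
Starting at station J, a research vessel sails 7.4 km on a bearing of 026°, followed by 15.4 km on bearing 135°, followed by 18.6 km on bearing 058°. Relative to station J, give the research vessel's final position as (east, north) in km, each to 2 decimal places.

Leg 1 (026°, 7.4 km): east 7.4 sin 26° = 3.24, north 7.4 cos 26° = 6.65
Leg 2 (135°, 15.4 km): east 15.4 sin 135° = 10.89, north 15.4 cos 135° = -10.89
Leg 3 (058°, 18.6 km): east 18.6 sin 58° = 15.77, north 18.6 cos 58° = 9.86
Summing: 29.91 km east, 5.62 km north → (29.91, 5.62).

(29.91, 5.62)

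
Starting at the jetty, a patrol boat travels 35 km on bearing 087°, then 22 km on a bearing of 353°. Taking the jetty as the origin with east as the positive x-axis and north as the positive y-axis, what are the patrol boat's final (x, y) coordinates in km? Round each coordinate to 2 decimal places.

(32.27, 23.67)

Leg 1 (087°, 35 km): east 35 sin 87° = 34.95, north 35 cos 87° = 1.83
Leg 2 (353°, 22 km): east 22 sin 353° = -2.68, north 22 cos 353° = 21.84
Summing: 32.27 km east, 23.67 km north → (32.27, 23.67).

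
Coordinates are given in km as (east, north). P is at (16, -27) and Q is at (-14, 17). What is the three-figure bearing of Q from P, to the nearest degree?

Δeast = -14 − 16 = -30.00; Δnorth = 17 − -27 = 44.00.
Bearing = atan2(Δeast, Δnorth) mod 360° = 325.71° ≈ 326°.

326°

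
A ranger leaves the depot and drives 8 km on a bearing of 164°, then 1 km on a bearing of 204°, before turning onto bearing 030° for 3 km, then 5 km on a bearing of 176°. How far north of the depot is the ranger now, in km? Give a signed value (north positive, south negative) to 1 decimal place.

Leg 1 (164°, 8 km): east 8 sin 164° = 2.21, north 8 cos 164° = -7.69
Leg 2 (204°, 1 km): east 1 sin 204° = -0.41, north 1 cos 204° = -0.91
Leg 3 (030°, 3 km): east 3 sin 30° = 1.50, north 3 cos 30° = 2.60
Leg 4 (176°, 5 km): east 5 sin 176° = 0.35, north 5 cos 176° = -4.99
Net north component: -10.99 km.

-11.0 km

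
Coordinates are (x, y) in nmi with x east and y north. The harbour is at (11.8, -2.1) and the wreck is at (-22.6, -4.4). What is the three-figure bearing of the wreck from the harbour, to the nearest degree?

266°

Δeast = -22.6 − 11.8 = -34.40; Δnorth = -4.4 − -2.1 = -2.30.
Bearing = atan2(Δeast, Δnorth) mod 360° = 266.17° ≈ 266°.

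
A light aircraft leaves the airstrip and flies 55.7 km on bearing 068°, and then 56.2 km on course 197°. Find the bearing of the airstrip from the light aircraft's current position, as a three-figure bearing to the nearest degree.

313°

Leg 1 (068°, 55.7 km): east 55.7 sin 68° = 51.64, north 55.7 cos 68° = 20.87
Leg 2 (197°, 56.2 km): east 56.2 sin 197° = -16.43, north 56.2 cos 197° = -53.74
Net displacement: 35.21 east, -32.88 north. Direction back to start is (-35.21, 32.88): bearing = atan2(-35.21, 32.88) mod 360° = 313.04° ≈ 313°.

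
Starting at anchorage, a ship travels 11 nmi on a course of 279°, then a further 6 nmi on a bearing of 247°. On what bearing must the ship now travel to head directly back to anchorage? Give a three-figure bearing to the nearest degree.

Leg 1 (279°, 11 nmi): east 11 sin 279° = -10.86, north 11 cos 279° = 1.72
Leg 2 (247°, 6 nmi): east 6 sin 247° = -5.52, north 6 cos 247° = -2.34
Net displacement: -16.39 east, -0.62 north. Direction back to start is (16.39, 0.62): bearing = atan2(16.39, 0.62) mod 360° = 87.82° ≈ 088°.

088°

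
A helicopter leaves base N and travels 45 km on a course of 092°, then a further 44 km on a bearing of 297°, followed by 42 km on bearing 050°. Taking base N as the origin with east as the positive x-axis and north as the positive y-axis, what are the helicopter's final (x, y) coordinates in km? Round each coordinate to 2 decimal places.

Leg 1 (092°, 45 km): east 45 sin 92° = 44.97, north 45 cos 92° = -1.57
Leg 2 (297°, 44 km): east 44 sin 297° = -39.20, north 44 cos 297° = 19.98
Leg 3 (050°, 42 km): east 42 sin 50° = 32.17, north 42 cos 50° = 27.00
Summing: 37.94 km east, 45.40 km north → (37.94, 45.40).

(37.94, 45.40)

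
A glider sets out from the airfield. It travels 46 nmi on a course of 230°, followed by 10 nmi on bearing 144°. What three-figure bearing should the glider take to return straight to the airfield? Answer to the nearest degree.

Leg 1 (230°, 46 nmi): east 46 sin 230° = -35.24, north 46 cos 230° = -29.57
Leg 2 (144°, 10 nmi): east 10 sin 144° = 5.88, north 10 cos 144° = -8.09
Net displacement: -29.36 east, -37.66 north. Direction back to start is (29.36, 37.66): bearing = atan2(29.36, 37.66) mod 360° = 37.94° ≈ 038°.

038°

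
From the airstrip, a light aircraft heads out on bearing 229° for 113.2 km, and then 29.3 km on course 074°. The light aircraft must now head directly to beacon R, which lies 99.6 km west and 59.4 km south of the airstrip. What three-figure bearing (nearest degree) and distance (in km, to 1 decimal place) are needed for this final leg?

279°, 42.9 km

Leg 1 (229°, 113.2 km): east 113.2 sin 229° = -85.43, north 113.2 cos 229° = -74.27
Leg 2 (074°, 29.3 km): east 29.3 sin 74° = 28.16, north 29.3 cos 74° = 8.08
Current position: (-57.27, -66.19). Target: (-99.6, -59.4). Remaining: Δeast = -42.33, Δnorth = 6.79.
Bearing = atan2(-42.33, 6.79) mod 360° = 279.11°; distance = √((-42.33)² + (6.79)²) = 42.873 km.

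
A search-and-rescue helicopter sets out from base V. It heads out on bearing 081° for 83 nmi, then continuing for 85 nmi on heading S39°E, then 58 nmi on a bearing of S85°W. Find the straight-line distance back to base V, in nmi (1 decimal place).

Leg 1 (081°, 83 nmi): east 83 sin 81° = 81.98, north 83 cos 81° = 12.98
Leg 2 (S39°E, 85 nmi): east 85 sin 141° = 53.49, north 85 cos 141° = -66.06
Leg 3 (S85°W, 58 nmi): east 58 sin 265° = -57.78, north 58 cos 265° = -5.06
Net: 77.69 east, -58.13 north. Distance = √((77.69)² + (-58.13)²) = 97.030 nmi.

97.0 nmi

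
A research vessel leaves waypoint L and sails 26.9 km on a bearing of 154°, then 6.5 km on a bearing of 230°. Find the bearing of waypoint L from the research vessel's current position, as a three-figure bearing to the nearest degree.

346°

Leg 1 (154°, 26.9 km): east 26.9 sin 154° = 11.79, north 26.9 cos 154° = -24.18
Leg 2 (230°, 6.5 km): east 6.5 sin 230° = -4.98, north 6.5 cos 230° = -4.18
Net displacement: 6.81 east, -28.36 north. Direction back to start is (-6.81, 28.36): bearing = atan2(-6.81, 28.36) mod 360° = 346.49° ≈ 346°.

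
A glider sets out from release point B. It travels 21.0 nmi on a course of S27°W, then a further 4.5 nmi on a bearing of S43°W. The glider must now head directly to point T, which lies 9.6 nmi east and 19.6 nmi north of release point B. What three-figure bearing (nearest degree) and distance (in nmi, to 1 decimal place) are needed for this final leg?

Leg 1 (S27°W, 21.0 nmi): east 21.0 sin 207° = -9.53, north 21.0 cos 207° = -18.71
Leg 2 (S43°W, 4.5 nmi): east 4.5 sin 223° = -3.07, north 4.5 cos 223° = -3.29
Current position: (-12.60, -22.00). Target: (9.6, 19.6). Remaining: Δeast = 22.20, Δnorth = 41.60.
Bearing = atan2(22.20, 41.60) mod 360° = 28.09°; distance = √((22.20)² + (41.60)²) = 47.156 nmi.

028°, 47.2 nmi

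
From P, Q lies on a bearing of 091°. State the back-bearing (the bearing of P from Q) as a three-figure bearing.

271°

Back-bearing = 091° + 180° = 271°.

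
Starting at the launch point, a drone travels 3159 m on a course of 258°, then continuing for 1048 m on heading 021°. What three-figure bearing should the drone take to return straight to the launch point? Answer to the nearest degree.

097°

Leg 1 (258°, 3159 m): east 3159 sin 258° = -3089.97, north 3159 cos 258° = -656.79
Leg 2 (021°, 1048 m): east 1048 sin 21° = 375.57, north 1048 cos 21° = 978.39
Net displacement: -2714.40 east, 321.60 north. Direction back to start is (2714.40, -321.60): bearing = atan2(2714.40, -321.60) mod 360° = 96.76° ≈ 097°.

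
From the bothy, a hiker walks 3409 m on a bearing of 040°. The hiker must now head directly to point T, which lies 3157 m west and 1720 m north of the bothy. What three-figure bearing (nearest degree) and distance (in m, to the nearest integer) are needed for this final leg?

Leg 1 (040°, 3409 m): east 3409 sin 40° = 2191.26, north 3409 cos 40° = 2611.45
Current position: (2191.26, 2611.45). Target: (-3157, 1720). Remaining: Δeast = -5348.26, Δnorth = -891.45.
Bearing = atan2(-5348.26, -891.45) mod 360° = 260.54°; distance = √((-5348.26)² + (-891.45)²) = 5422.047 m.

261°, 5422 m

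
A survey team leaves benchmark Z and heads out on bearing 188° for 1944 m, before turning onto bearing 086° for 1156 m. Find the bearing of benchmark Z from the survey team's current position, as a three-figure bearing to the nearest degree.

Leg 1 (188°, 1944 m): east 1944 sin 188° = -270.55, north 1944 cos 188° = -1925.08
Leg 2 (086°, 1156 m): east 1156 sin 86° = 1153.18, north 1156 cos 86° = 80.64
Net displacement: 882.63 east, -1844.44 north. Direction back to start is (-882.63, 1844.44): bearing = atan2(-882.63, 1844.44) mod 360° = 334.43° ≈ 334°.

334°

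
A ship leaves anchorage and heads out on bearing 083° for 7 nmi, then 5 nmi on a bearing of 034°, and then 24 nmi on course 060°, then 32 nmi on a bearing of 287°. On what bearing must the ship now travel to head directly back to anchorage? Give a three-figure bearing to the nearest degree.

180°

Leg 1 (083°, 7 nmi): east 7 sin 83° = 6.95, north 7 cos 83° = 0.85
Leg 2 (034°, 5 nmi): east 5 sin 34° = 2.80, north 5 cos 34° = 4.15
Leg 3 (060°, 24 nmi): east 24 sin 60° = 20.78, north 24 cos 60° = 12.00
Leg 4 (287°, 32 nmi): east 32 sin 287° = -30.60, north 32 cos 287° = 9.36
Net displacement: -0.07 east, 26.35 north. Direction back to start is (0.07, -26.35): bearing = atan2(0.07, -26.35) mod 360° = 179.84° ≈ 180°.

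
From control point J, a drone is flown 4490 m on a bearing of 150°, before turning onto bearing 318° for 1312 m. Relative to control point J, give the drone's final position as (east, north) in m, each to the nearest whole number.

Leg 1 (150°, 4490 m): east 4490 sin 150° = 2245.00, north 4490 cos 150° = -3888.45
Leg 2 (318°, 1312 m): east 1312 sin 318° = -877.90, north 1312 cos 318° = 975.01
Summing: 1367.10 m east, -2913.45 m north → (1367, -2913).

(1367, -2913)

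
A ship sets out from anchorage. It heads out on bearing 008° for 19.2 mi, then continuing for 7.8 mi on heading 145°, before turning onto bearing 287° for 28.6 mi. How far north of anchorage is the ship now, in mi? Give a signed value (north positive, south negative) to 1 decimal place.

Leg 1 (008°, 19.2 mi): east 19.2 sin 8° = 2.67, north 19.2 cos 8° = 19.01
Leg 2 (145°, 7.8 mi): east 7.8 sin 145° = 4.47, north 7.8 cos 145° = -6.39
Leg 3 (287°, 28.6 mi): east 28.6 sin 287° = -27.35, north 28.6 cos 287° = 8.36
Net north component: 20.99 mi.

21.0 mi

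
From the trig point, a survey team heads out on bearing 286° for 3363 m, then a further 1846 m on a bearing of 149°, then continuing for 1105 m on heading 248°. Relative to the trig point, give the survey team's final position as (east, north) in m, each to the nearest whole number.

(-3307, -1069)

Leg 1 (286°, 3363 m): east 3363 sin 286° = -3232.72, north 3363 cos 286° = 926.97
Leg 2 (149°, 1846 m): east 1846 sin 149° = 950.76, north 1846 cos 149° = -1582.33
Leg 3 (248°, 1105 m): east 1105 sin 248° = -1024.54, north 1105 cos 248° = -413.94
Summing: -3306.50 m east, -1069.30 m north → (-3307, -1069).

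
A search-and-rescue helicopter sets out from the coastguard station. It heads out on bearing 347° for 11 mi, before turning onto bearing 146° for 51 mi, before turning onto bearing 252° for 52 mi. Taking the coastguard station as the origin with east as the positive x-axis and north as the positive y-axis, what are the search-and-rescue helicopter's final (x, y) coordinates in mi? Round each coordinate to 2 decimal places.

(-23.41, -47.63)

Leg 1 (347°, 11 mi): east 11 sin 347° = -2.47, north 11 cos 347° = 10.72
Leg 2 (146°, 51 mi): east 51 sin 146° = 28.52, north 51 cos 146° = -42.28
Leg 3 (252°, 52 mi): east 52 sin 252° = -49.45, north 52 cos 252° = -16.07
Summing: -23.41 mi east, -47.63 mi north → (-23.41, -47.63).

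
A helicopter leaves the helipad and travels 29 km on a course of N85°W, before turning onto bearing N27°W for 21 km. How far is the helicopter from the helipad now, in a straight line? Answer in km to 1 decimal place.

Leg 1 (N85°W, 29 km): east 29 sin 275° = -28.89, north 29 cos 275° = 2.53
Leg 2 (N27°W, 21 km): east 21 sin 333° = -9.53, north 21 cos 333° = 18.71
Net: -38.42 east, 21.24 north. Distance = √((-38.42)² + (21.24)²) = 43.903 km.

43.9 km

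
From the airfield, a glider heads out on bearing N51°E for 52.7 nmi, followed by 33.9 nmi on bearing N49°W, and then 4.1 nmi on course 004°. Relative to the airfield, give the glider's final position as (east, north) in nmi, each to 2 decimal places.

Leg 1 (N51°E, 52.7 nmi): east 52.7 sin 51° = 40.96, north 52.7 cos 51° = 33.17
Leg 2 (N49°W, 33.9 nmi): east 33.9 sin 311° = -25.58, north 33.9 cos 311° = 22.24
Leg 3 (004°, 4.1 nmi): east 4.1 sin 4° = 0.29, north 4.1 cos 4° = 4.09
Summing: 15.66 nmi east, 59.50 nmi north → (15.66, 59.50).

(15.66, 59.50)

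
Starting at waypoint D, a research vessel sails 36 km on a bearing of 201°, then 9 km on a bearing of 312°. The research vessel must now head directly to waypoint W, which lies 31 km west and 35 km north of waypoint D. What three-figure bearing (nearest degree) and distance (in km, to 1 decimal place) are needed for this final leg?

350°, 63.6 km

Leg 1 (201°, 36 km): east 36 sin 201° = -12.90, north 36 cos 201° = -33.61
Leg 2 (312°, 9 km): east 9 sin 312° = -6.69, north 9 cos 312° = 6.02
Current position: (-19.59, -27.59). Target: (-31, 35). Remaining: Δeast = -11.41, Δnorth = 62.59.
Bearing = atan2(-11.41, 62.59) mod 360° = 349.67°; distance = √((-11.41)² + (62.59)²) = 63.618 km.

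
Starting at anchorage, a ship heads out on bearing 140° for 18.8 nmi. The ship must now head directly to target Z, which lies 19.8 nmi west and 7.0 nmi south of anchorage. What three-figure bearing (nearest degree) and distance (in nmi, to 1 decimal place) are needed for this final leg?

283°, 32.7 nmi

Leg 1 (140°, 18.8 nmi): east 18.8 sin 140° = 12.08, north 18.8 cos 140° = -14.40
Current position: (12.08, -14.40). Target: (-19.8, -7.0). Remaining: Δeast = -31.88, Δnorth = 7.40.
Bearing = atan2(-31.88, 7.40) mod 360° = 283.07°; distance = √((-31.88)² + (7.40)²) = 32.732 nmi.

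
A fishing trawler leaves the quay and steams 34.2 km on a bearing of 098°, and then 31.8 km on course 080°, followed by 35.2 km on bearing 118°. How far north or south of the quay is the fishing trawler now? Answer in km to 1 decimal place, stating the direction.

Leg 1 (098°, 34.2 km): east 34.2 sin 98° = 33.87, north 34.2 cos 98° = -4.76
Leg 2 (080°, 31.8 km): east 31.8 sin 80° = 31.32, north 31.8 cos 80° = 5.52
Leg 3 (118°, 35.2 km): east 35.2 sin 118° = 31.08, north 35.2 cos 118° = -16.53
Net north component: -15.76 km.

15.8 km south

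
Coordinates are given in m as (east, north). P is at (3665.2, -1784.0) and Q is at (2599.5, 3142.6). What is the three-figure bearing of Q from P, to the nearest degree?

348°

Δeast = 2599.5 − 3665.2 = -1065.70; Δnorth = 3142.6 − -1784.0 = 4926.60.
Bearing = atan2(Δeast, Δnorth) mod 360° = 347.79° ≈ 348°.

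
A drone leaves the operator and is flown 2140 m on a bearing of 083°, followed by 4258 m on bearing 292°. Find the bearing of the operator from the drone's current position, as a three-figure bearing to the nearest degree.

135°

Leg 1 (083°, 2140 m): east 2140 sin 83° = 2124.05, north 2140 cos 83° = 260.80
Leg 2 (292°, 4258 m): east 4258 sin 292° = -3947.95, north 4258 cos 292° = 1595.07
Net displacement: -1823.90 east, 1855.88 north. Direction back to start is (1823.90, -1855.88): bearing = atan2(1823.90, -1855.88) mod 360° = 135.50° ≈ 135°.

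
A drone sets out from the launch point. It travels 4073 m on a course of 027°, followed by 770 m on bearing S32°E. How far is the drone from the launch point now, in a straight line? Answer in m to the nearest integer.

3735 m

Leg 1 (027°, 4073 m): east 4073 sin 27° = 1849.10, north 4073 cos 27° = 3629.07
Leg 2 (S32°E, 770 m): east 770 sin 148° = 408.04, north 770 cos 148° = -653.00
Net: 2257.14 east, 2976.07 north. Distance = √((2257.14)² + (2976.07)²) = 3735.197 m.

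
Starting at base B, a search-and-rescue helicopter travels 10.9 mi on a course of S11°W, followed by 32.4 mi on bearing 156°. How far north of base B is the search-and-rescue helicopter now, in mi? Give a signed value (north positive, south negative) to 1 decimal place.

-40.3 mi

Leg 1 (S11°W, 10.9 mi): east 10.9 sin 191° = -2.08, north 10.9 cos 191° = -10.70
Leg 2 (156°, 32.4 mi): east 32.4 sin 156° = 13.18, north 32.4 cos 156° = -29.60
Net north component: -40.30 mi.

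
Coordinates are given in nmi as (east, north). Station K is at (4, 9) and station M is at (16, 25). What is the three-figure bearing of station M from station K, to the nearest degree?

Δeast = 16 − 4 = 12.00; Δnorth = 25 − 9 = 16.00.
Bearing = atan2(Δeast, Δnorth) mod 360° = 36.87° ≈ 037°.

037°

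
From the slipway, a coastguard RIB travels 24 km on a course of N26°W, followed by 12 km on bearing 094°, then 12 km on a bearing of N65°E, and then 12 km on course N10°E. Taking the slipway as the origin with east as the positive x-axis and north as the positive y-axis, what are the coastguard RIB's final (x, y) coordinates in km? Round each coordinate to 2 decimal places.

Leg 1 (N26°W, 24 km): east 24 sin 334° = -10.52, north 24 cos 334° = 21.57
Leg 2 (094°, 12 km): east 12 sin 94° = 11.97, north 12 cos 94° = -0.84
Leg 3 (N65°E, 12 km): east 12 sin 65° = 10.88, north 12 cos 65° = 5.07
Leg 4 (N10°E, 12 km): east 12 sin 10° = 2.08, north 12 cos 10° = 11.82
Summing: 14.41 km east, 37.62 km north → (14.41, 37.62).

(14.41, 37.62)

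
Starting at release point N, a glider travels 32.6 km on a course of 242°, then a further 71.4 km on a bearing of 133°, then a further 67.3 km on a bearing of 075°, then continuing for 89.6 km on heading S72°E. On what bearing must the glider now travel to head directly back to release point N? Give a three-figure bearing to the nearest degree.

Leg 1 (242°, 32.6 km): east 32.6 sin 242° = -28.78, north 32.6 cos 242° = -15.30
Leg 2 (133°, 71.4 km): east 71.4 sin 133° = 52.22, north 71.4 cos 133° = -48.69
Leg 3 (075°, 67.3 km): east 67.3 sin 75° = 65.01, north 67.3 cos 75° = 17.42
Leg 4 (S72°E, 89.6 km): east 89.6 sin 108° = 85.21, north 89.6 cos 108° = -27.69
Net displacement: 173.66 east, -74.27 north. Direction back to start is (-173.66, 74.27): bearing = atan2(-173.66, 74.27) mod 360° = 293.16° ≈ 293°.

293°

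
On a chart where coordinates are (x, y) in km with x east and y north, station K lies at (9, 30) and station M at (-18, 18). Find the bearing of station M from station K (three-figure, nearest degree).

Δeast = -18 − 9 = -27.00; Δnorth = 18 − 30 = -12.00.
Bearing = atan2(Δeast, Δnorth) mod 360° = 246.04° ≈ 246°.

246°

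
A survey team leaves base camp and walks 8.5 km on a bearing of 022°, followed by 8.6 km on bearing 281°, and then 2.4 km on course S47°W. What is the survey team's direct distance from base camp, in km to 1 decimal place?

Leg 1 (022°, 8.5 km): east 8.5 sin 22° = 3.18, north 8.5 cos 22° = 7.88
Leg 2 (281°, 8.6 km): east 8.6 sin 281° = -8.44, north 8.6 cos 281° = 1.64
Leg 3 (S47°W, 2.4 km): east 2.4 sin 227° = -1.76, north 2.4 cos 227° = -1.64
Net: -7.01 east, 7.89 north. Distance = √((-7.01)² + (7.89)²) = 10.553 km.

10.6 km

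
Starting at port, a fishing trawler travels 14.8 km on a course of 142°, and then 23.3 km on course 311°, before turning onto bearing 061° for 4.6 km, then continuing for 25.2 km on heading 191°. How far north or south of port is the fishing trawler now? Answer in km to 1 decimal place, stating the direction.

18.9 km south

Leg 1 (142°, 14.8 km): east 14.8 sin 142° = 9.11, north 14.8 cos 142° = -11.66
Leg 2 (311°, 23.3 km): east 23.3 sin 311° = -17.58, north 23.3 cos 311° = 15.29
Leg 3 (061°, 4.6 km): east 4.6 sin 61° = 4.02, north 4.6 cos 61° = 2.23
Leg 4 (191°, 25.2 km): east 25.2 sin 191° = -4.81, north 25.2 cos 191° = -24.74
Net north component: -18.88 km.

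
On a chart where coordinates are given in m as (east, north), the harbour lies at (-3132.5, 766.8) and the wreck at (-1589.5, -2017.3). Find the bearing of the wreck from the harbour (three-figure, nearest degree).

Δeast = -1589.5 − -3132.5 = 1543.00; Δnorth = -2017.3 − 766.8 = -2784.10.
Bearing = atan2(Δeast, Δnorth) mod 360° = 151.00° ≈ 151°.

151°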